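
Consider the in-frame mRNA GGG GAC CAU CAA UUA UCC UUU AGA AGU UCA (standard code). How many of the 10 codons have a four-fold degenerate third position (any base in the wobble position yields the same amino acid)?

Codon 1 GGG (Gly): third position 4-fold.
Codon 2 GAC (Asp): third position 2-fold.
Codon 3 CAU (His): third position 2-fold.
Codon 4 CAA (Gln): third position 2-fold.
Codon 5 UUA (Leu): third position 2-fold.
Codon 6 UCC (Ser): third position 4-fold.
Codon 7 UUU (Phe): third position 2-fold.
Codon 8 AGA (Arg): third position 2-fold.
Codon 9 AGU (Ser): third position 2-fold.
Codon 10 UCA (Ser): third position 4-fold.
Four-fold degenerate third positions: 3.

3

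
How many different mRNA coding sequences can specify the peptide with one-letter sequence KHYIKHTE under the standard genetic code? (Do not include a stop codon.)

768

Lys: 2 codons.
His: 2 codons.
Tyr: 2 codons.
Ile: 3 codons.
Lys: 2 codons.
His: 2 codons.
Thr: 4 codons.
Glu: 2 codons.
2 × 2 × 2 × 3 × 2 × 2 × 4 × 2 = 768.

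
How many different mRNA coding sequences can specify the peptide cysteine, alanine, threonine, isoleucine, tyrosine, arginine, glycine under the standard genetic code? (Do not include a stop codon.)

4608

Cys: 2 codons.
Ala: 4 codons.
Thr: 4 codons.
Ile: 3 codons.
Tyr: 2 codons.
Arg: 6 codons.
Gly: 4 codons.
2 × 4 × 4 × 3 × 2 × 6 × 4 = 4608.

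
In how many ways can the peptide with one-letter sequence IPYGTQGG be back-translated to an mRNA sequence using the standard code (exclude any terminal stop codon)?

Ile: 3 codons.
Pro: 4 codons.
Tyr: 2 codons.
Gly: 4 codons.
Thr: 4 codons.
Gln: 2 codons.
Gly: 4 codons.
Gly: 4 codons.
3 × 4 × 2 × 4 × 4 × 2 × 4 × 4 = 12288.

12288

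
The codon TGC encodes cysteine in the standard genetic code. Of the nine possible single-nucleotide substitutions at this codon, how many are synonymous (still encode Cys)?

1

Position 1: none → 0 synonymous.
Position 2: none → 0 synonymous.
Position 3: TGT → 1 synonymous.
Total: 0 + 0 + 1 = 1.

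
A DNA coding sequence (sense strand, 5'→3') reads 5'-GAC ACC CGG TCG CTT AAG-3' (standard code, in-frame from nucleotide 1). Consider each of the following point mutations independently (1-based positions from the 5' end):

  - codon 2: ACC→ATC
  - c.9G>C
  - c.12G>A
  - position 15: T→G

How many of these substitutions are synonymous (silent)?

3

Codon 2: ACC (Thr) → ATC (Ile) — missense.
Codon 3: CGG (Arg) → CGC (Arg) — synonymous.
Codon 4: TCG (Ser) → TCA (Ser) — synonymous.
Codon 5: CTT (Leu) → CTG (Leu) — synonymous.
Synonymous: 3 of 4.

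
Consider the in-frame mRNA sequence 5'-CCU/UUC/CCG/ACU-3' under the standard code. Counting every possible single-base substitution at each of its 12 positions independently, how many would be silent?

10

Codon 1 (CCU, Pro): 3 synonymous substitutions.
Codon 2 (UUC, Phe): 1 synonymous substitution.
Codon 3 (CCG, Pro): 3 synonymous substitutions.
Codon 4 (ACU, Thr): 3 synonymous substitutions.
Total: 3 + 1 + 3 + 3 = 10.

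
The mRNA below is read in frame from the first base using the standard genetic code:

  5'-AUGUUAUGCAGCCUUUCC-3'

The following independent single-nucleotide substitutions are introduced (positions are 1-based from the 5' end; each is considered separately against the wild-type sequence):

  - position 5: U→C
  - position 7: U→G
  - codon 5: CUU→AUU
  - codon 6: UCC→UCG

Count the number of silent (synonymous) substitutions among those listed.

Codon 2: UUA (Leu) → UCA (Ser) — missense.
Codon 3: UGC (Cys) → GGC (Gly) — missense.
Codon 5: CUU (Leu) → AUU (Ile) — missense.
Codon 6: UCC (Ser) → UCG (Ser) — synonymous.
Synonymous: 1 of 4.

1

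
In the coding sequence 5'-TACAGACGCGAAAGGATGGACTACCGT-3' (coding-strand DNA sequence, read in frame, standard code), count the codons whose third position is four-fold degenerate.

2

Codon 1 TAC (Tyr): third position 2-fold.
Codon 2 AGA (Arg): third position 2-fold.
Codon 3 CGC (Arg): third position 4-fold.
Codon 4 GAA (Glu): third position 2-fold.
Codon 5 AGG (Arg): third position 2-fold.
Codon 6 ATG (Met): third position 1-fold.
Codon 7 GAC (Asp): third position 2-fold.
Codon 8 TAC (Tyr): third position 2-fold.
Codon 9 CGT (Arg): third position 4-fold.
Four-fold degenerate third positions: 2.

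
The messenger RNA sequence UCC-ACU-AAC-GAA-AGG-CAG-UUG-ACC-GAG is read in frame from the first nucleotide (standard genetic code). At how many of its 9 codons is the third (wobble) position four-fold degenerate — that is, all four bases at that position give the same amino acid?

Codon 1 UCC (Ser): third position 4-fold.
Codon 2 ACU (Thr): third position 4-fold.
Codon 3 AAC (Asn): third position 2-fold.
Codon 4 GAA (Glu): third position 2-fold.
Codon 5 AGG (Arg): third position 2-fold.
Codon 6 CAG (Gln): third position 2-fold.
Codon 7 UUG (Leu): third position 2-fold.
Codon 8 ACC (Thr): third position 4-fold.
Codon 9 GAG (Glu): third position 2-fold.
Four-fold degenerate third positions: 3.

3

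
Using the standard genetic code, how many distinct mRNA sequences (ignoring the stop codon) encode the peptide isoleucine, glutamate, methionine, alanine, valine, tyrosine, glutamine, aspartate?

768

Ile: 3 codons.
Glu: 2 codons.
Met: 1 codon.
Ala: 4 codons.
Val: 4 codons.
Tyr: 2 codons.
Gln: 2 codons.
Asp: 2 codons.
3 × 2 × 1 × 4 × 4 × 2 × 2 × 2 = 768.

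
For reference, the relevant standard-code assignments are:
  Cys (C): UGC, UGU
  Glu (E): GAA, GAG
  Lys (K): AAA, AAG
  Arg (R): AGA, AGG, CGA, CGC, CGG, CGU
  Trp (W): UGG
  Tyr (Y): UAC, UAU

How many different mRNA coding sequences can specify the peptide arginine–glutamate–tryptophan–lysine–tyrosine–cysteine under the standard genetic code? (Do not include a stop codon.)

Arg: 6 codons.
Glu: 2 codons.
Trp: 1 codon.
Lys: 2 codons.
Tyr: 2 codons.
Cys: 2 codons.
6 × 2 × 1 × 2 × 2 × 2 = 96.

96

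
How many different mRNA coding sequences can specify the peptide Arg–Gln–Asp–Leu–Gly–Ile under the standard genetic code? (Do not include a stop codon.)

1728

Arg: 6 codons.
Gln: 2 codons.
Asp: 2 codons.
Leu: 6 codons.
Gly: 4 codons.
Ile: 3 codons.
6 × 2 × 2 × 6 × 4 × 3 = 1728.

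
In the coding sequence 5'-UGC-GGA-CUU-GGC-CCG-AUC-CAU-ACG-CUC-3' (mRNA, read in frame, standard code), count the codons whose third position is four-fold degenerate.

Codon 1 UGC (Cys): third position 2-fold.
Codon 2 GGA (Gly): third position 4-fold.
Codon 3 CUU (Leu): third position 4-fold.
Codon 4 GGC (Gly): third position 4-fold.
Codon 5 CCG (Pro): third position 4-fold.
Codon 6 AUC (Ile): third position 3-fold.
Codon 7 CAU (His): third position 2-fold.
Codon 8 ACG (Thr): third position 4-fold.
Codon 9 CUC (Leu): third position 4-fold.
Four-fold degenerate third positions: 6.

6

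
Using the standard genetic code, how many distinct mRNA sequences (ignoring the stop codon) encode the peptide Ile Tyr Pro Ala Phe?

192

Ile: 3 codons.
Tyr: 2 codons.
Pro: 4 codons.
Ala: 4 codons.
Phe: 2 codons.
3 × 2 × 4 × 4 × 2 = 192.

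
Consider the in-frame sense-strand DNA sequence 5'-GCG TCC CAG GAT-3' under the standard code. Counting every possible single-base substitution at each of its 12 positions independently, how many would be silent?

Codon 1 (GCG, Ala): 3 synonymous substitutions.
Codon 2 (TCC, Ser): 3 synonymous substitutions.
Codon 3 (CAG, Gln): 1 synonymous substitution.
Codon 4 (GAT, Asp): 1 synonymous substitution.
Total: 3 + 3 + 1 + 1 = 8.

8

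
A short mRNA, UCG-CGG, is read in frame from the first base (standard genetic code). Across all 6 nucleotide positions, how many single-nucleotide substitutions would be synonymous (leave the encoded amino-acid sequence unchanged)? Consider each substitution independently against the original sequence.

Codon 1 (UCG, Ser): 3 synonymous substitutions.
Codon 2 (CGG, Arg): 4 synonymous substitutions.
Total: 3 + 4 = 7.

7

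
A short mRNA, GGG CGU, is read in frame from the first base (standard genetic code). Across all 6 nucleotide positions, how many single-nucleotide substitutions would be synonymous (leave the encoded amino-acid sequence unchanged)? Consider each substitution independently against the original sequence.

Codon 1 (GGG, Gly): 3 synonymous substitutions.
Codon 2 (CGU, Arg): 3 synonymous substitutions.
Total: 3 + 3 = 6.

6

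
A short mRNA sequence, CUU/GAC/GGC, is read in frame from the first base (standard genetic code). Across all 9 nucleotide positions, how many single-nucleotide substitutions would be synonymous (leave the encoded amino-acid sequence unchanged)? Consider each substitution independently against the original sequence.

Codon 1 (CUU, Leu): 3 synonymous substitutions.
Codon 2 (GAC, Asp): 1 synonymous substitution.
Codon 3 (GGC, Gly): 3 synonymous substitutions.
Total: 3 + 1 + 3 = 7.

7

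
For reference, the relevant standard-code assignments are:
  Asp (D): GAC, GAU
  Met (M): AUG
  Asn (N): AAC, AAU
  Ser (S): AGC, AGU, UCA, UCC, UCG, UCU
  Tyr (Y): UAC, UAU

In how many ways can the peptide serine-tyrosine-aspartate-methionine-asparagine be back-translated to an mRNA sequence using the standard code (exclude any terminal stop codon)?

48

Ser: 6 codons.
Tyr: 2 codons.
Asp: 2 codons.
Met: 1 codon.
Asn: 2 codons.
6 × 2 × 2 × 1 × 2 = 48.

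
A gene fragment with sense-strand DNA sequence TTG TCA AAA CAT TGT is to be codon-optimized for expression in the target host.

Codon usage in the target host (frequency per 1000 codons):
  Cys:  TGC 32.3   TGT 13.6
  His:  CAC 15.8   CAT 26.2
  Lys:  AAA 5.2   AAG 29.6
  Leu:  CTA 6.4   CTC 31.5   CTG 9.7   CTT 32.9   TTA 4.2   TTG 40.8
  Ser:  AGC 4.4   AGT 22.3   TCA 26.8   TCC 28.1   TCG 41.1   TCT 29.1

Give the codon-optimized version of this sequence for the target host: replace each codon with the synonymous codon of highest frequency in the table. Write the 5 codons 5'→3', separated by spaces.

TTG TCG AAG CAT TGC

Codon 1 (Leu): best is TTG at 40.8.
Codon 2 (Ser): best is TCG at 41.1.
Codon 3 (Lys): best is AAG at 29.6.
Codon 4 (His): best is CAT at 26.2.
Codon 5 (Cys): best is TGC at 32.3.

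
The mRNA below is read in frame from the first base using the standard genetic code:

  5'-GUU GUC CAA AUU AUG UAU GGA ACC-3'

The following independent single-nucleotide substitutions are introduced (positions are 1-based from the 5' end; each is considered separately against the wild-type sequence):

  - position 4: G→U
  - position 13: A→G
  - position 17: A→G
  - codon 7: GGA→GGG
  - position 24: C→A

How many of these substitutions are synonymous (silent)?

Codon 2: GUC (Val) → UUC (Phe) — missense.
Codon 5: AUG (Met) → GUG (Val) — missense.
Codon 6: UAU (Tyr) → UGU (Cys) — missense.
Codon 7: GGA (Gly) → GGG (Gly) — synonymous.
Codon 8: ACC (Thr) → ACA (Thr) — synonymous.
Synonymous: 2 of 5.

2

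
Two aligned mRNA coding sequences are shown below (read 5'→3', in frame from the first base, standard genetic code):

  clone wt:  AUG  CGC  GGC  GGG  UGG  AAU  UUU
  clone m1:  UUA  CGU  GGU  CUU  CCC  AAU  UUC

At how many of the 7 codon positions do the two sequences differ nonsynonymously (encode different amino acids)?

Codon 1: AUG Met / UUA Leu — nonsynonymous.
Codon 2: CGC Arg / CGU Arg — synonymous.
Codon 3: GGC Gly / GGU Gly — synonymous.
Codon 4: GGG Gly / CUU Leu — nonsynonymous.
Codon 5: UGG Trp / CCC Pro — nonsynonymous.
Codon 6: AAU Asn / AAU Asn — identical.
Codon 7: UUU Phe / UUC Phe — synonymous.
Nonsynonymous differences: 3.

3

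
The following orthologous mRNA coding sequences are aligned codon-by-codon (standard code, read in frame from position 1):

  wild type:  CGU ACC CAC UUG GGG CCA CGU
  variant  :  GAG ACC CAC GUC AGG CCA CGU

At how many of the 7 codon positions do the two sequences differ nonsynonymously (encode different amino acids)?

3

Codon 1: CGU Arg / GAG Glu — nonsynonymous.
Codon 2: ACC Thr / ACC Thr — identical.
Codon 3: CAC His / CAC His — identical.
Codon 4: UUG Leu / GUC Val — nonsynonymous.
Codon 5: GGG Gly / AGG Arg — nonsynonymous.
Codon 6: CCA Pro / CCA Pro — identical.
Codon 7: CGU Arg / CGU Arg — identical.
Nonsynonymous differences: 3.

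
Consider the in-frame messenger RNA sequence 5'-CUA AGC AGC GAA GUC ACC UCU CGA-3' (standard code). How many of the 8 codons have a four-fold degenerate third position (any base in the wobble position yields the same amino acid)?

Codon 1 CUA (Leu): third position 4-fold.
Codon 2 AGC (Ser): third position 2-fold.
Codon 3 AGC (Ser): third position 2-fold.
Codon 4 GAA (Glu): third position 2-fold.
Codon 5 GUC (Val): third position 4-fold.
Codon 6 ACC (Thr): third position 4-fold.
Codon 7 UCU (Ser): third position 4-fold.
Codon 8 CGA (Arg): third position 4-fold.
Four-fold degenerate third positions: 5.

5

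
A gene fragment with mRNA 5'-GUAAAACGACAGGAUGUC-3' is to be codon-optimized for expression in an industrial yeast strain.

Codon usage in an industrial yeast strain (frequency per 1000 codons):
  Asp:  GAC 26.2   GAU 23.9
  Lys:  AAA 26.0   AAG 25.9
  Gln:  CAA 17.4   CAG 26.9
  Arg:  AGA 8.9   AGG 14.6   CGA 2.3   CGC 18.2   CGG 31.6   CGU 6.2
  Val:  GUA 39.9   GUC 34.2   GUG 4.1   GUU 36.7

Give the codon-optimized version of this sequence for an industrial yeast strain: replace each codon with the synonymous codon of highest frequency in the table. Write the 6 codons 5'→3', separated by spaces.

GUA AAA CGG CAG GAC GUA

Codon 1 (Val): best is GUA at 39.9.
Codon 2 (Lys): best is AAA at 26.0.
Codon 3 (Arg): best is CGG at 31.6.
Codon 4 (Gln): best is CAG at 26.9.
Codon 5 (Asp): best is GAC at 26.2.
Codon 6 (Val): best is GUA at 39.9.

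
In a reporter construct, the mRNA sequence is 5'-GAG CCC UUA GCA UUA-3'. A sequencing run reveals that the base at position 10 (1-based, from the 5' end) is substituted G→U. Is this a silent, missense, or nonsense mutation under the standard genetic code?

Position 10 falls in codon 4: GCA → Ala.
After the substitution the codon is UCA → Ser.
Ala ≠ Ser, so this is a missense mutation.

missense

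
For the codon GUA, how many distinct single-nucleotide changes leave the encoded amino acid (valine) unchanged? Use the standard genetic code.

Position 1: none → 0 synonymous.
Position 2: none → 0 synonymous.
Position 3: GUU, GUC, GUG → 3 synonymous.
Total: 0 + 0 + 3 = 3.

3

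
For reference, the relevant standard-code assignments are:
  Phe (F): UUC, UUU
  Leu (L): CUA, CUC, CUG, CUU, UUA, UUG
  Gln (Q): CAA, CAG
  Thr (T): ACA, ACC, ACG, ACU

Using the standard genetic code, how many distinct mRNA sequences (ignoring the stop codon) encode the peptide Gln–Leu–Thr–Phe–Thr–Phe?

Gln: 2 codons.
Leu: 6 codons.
Thr: 4 codons.
Phe: 2 codons.
Thr: 4 codons.
Phe: 2 codons.
2 × 6 × 4 × 2 × 4 × 2 = 768.

768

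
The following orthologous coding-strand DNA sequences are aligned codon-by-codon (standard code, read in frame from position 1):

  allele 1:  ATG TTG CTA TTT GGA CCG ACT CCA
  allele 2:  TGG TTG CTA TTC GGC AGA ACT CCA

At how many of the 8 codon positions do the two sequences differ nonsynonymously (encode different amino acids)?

2

Codon 1: ATG Met / TGG Trp — nonsynonymous.
Codon 2: TTG Leu / TTG Leu — identical.
Codon 3: CTA Leu / CTA Leu — identical.
Codon 4: TTT Phe / TTC Phe — synonymous.
Codon 5: GGA Gly / GGC Gly — synonymous.
Codon 6: CCG Pro / AGA Arg — nonsynonymous.
Codon 7: ACT Thr / ACT Thr — identical.
Codon 8: CCA Pro / CCA Pro — identical.
Nonsynonymous differences: 2.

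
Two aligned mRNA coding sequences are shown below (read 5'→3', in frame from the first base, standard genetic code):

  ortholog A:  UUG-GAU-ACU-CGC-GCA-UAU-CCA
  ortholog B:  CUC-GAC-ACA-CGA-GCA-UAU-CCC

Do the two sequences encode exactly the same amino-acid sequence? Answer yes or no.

yes

Codon 1: UUG Leu / CUC Leu — synonymous.
Codon 2: GAU Asp / GAC Asp — synonymous.
Codon 3: ACU Thr / ACA Thr — synonymous.
Codon 4: CGC Arg / CGA Arg — synonymous.
Codon 5: GCA Ala / GCA Ala — identical.
Codon 6: UAU Tyr / UAU Tyr — identical.
Codon 7: CCA Pro / CCC Pro — synonymous.
Nonsynonymous differences: 0 → same protein.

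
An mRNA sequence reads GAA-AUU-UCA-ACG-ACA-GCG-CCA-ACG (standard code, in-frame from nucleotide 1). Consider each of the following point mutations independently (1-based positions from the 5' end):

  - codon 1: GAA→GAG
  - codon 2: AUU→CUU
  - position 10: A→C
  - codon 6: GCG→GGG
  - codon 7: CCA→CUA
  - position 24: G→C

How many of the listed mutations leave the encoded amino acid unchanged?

Codon 1: GAA (Glu) → GAG (Glu) — synonymous.
Codon 2: AUU (Ile) → CUU (Leu) — missense.
Codon 4: ACG (Thr) → CCG (Pro) — missense.
Codon 6: GCG (Ala) → GGG (Gly) — missense.
Codon 7: CCA (Pro) → CUA (Leu) — missense.
Codon 8: ACG (Thr) → ACC (Thr) — synonymous.
Synonymous: 2 of 6.

2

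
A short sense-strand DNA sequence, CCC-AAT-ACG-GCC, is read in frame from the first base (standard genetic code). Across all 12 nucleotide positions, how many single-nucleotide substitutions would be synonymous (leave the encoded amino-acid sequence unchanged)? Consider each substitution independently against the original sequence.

Codon 1 (CCC, Pro): 3 synonymous substitutions.
Codon 2 (AAT, Asn): 1 synonymous substitution.
Codon 3 (ACG, Thr): 3 synonymous substitutions.
Codon 4 (GCC, Ala): 3 synonymous substitutions.
Total: 3 + 1 + 3 + 3 = 10.

10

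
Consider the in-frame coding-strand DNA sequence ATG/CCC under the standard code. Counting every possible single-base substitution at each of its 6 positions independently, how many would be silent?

Codon 1 (ATG, Met): 0 synonymous substitutions.
Codon 2 (CCC, Pro): 3 synonymous substitutions.
Total: 0 + 3 = 3.

3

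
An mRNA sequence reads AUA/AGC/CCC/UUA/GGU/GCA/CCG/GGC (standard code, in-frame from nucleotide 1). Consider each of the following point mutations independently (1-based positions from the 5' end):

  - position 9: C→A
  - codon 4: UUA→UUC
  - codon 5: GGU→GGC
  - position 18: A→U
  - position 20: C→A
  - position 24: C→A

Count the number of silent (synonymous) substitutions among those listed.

4

Codon 3: CCC (Pro) → CCA (Pro) — synonymous.
Codon 4: UUA (Leu) → UUC (Phe) — missense.
Codon 5: GGU (Gly) → GGC (Gly) — synonymous.
Codon 6: GCA (Ala) → GCU (Ala) — synonymous.
Codon 7: CCG (Pro) → CAG (Gln) — missense.
Codon 8: GGC (Gly) → GGA (Gly) — synonymous.
Synonymous: 4 of 6.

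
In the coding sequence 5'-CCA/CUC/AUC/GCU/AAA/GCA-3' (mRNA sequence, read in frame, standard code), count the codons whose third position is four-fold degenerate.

4

Codon 1 CCA (Pro): third position 4-fold.
Codon 2 CUC (Leu): third position 4-fold.
Codon 3 AUC (Ile): third position 3-fold.
Codon 4 GCU (Ala): third position 4-fold.
Codon 5 AAA (Lys): third position 2-fold.
Codon 6 GCA (Ala): third position 4-fold.
Four-fold degenerate third positions: 4.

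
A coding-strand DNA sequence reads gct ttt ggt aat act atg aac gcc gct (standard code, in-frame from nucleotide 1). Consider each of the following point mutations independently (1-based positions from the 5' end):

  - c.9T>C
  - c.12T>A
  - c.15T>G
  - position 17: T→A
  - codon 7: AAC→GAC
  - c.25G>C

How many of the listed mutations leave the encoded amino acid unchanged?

Codon 3: GGT (Gly) → GGC (Gly) — synonymous.
Codon 4: AAT (Asn) → AAA (Lys) — missense.
Codon 5: ACT (Thr) → ACG (Thr) — synonymous.
Codon 6: ATG (Met) → AAG (Lys) — missense.
Codon 7: AAC (Asn) → GAC (Asp) — missense.
Codon 9: GCT (Ala) → CCT (Pro) — missense.
Synonymous: 2 of 6.

2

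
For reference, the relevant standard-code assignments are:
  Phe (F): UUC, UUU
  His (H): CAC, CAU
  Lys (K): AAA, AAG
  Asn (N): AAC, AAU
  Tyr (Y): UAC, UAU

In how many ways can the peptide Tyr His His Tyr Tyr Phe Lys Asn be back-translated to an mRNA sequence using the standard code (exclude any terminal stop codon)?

Tyr: 2 codons.
His: 2 codons.
His: 2 codons.
Tyr: 2 codons.
Tyr: 2 codons.
Phe: 2 codons.
Lys: 2 codons.
Asn: 2 codons.
2 × 2 × 2 × 2 × 2 × 2 × 2 × 2 = 256.

256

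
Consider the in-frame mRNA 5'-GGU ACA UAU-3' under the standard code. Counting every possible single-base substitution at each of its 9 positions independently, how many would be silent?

Codon 1 (GGU, Gly): 3 synonymous substitutions.
Codon 2 (ACA, Thr): 3 synonymous substitutions.
Codon 3 (UAU, Tyr): 1 synonymous substitution.
Total: 3 + 3 + 1 = 7.

7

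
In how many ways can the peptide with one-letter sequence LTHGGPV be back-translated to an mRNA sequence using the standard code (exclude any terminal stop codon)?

Leu: 6 codons.
Thr: 4 codons.
His: 2 codons.
Gly: 4 codons.
Gly: 4 codons.
Pro: 4 codons.
Val: 4 codons.
6 × 4 × 2 × 4 × 4 × 4 × 4 = 12288.

12288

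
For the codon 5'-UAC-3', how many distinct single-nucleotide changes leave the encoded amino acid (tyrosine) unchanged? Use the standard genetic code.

1

Position 1: none → 0 synonymous.
Position 2: none → 0 synonymous.
Position 3: UAU → 1 synonymous.
Total: 0 + 0 + 1 = 1.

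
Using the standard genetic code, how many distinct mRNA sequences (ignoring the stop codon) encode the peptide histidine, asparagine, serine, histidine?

His: 2 codons.
Asn: 2 codons.
Ser: 6 codons.
His: 2 codons.
2 × 2 × 6 × 2 = 48.

48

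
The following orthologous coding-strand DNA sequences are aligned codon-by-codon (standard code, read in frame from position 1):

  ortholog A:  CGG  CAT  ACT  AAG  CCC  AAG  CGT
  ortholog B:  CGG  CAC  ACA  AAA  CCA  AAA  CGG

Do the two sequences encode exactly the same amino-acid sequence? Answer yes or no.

Codon 1: CGG Arg / CGG Arg — identical.
Codon 2: CAT His / CAC His — synonymous.
Codon 3: ACT Thr / ACA Thr — synonymous.
Codon 4: AAG Lys / AAA Lys — synonymous.
Codon 5: CCC Pro / CCA Pro — synonymous.
Codon 6: AAG Lys / AAA Lys — synonymous.
Codon 7: CGT Arg / CGG Arg — synonymous.
Nonsynonymous differences: 0 → same protein.

yes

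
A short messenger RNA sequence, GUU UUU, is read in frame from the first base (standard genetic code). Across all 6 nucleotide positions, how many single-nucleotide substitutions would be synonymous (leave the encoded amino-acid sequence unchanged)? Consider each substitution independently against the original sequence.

Codon 1 (GUU, Val): 3 synonymous substitutions.
Codon 2 (UUU, Phe): 1 synonymous substitution.
Total: 3 + 1 = 4.

4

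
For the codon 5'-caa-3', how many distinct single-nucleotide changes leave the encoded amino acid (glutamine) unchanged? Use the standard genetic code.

1

Position 1: none → 0 synonymous.
Position 2: none → 0 synonymous.
Position 3: CAG → 1 synonymous.
Total: 0 + 0 + 1 = 1.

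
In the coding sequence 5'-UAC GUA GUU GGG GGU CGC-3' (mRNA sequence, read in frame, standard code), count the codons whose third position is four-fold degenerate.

5

Codon 1 UAC (Tyr): third position 2-fold.
Codon 2 GUA (Val): third position 4-fold.
Codon 3 GUU (Val): third position 4-fold.
Codon 4 GGG (Gly): third position 4-fold.
Codon 5 GGU (Gly): third position 4-fold.
Codon 6 CGC (Arg): third position 4-fold.
Four-fold degenerate third positions: 5.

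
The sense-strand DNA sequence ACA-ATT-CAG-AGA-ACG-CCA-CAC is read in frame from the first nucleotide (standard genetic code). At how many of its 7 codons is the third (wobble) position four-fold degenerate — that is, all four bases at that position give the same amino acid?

3

Codon 1 ACA (Thr): third position 4-fold.
Codon 2 ATT (Ile): third position 3-fold.
Codon 3 CAG (Gln): third position 2-fold.
Codon 4 AGA (Arg): third position 2-fold.
Codon 5 ACG (Thr): third position 4-fold.
Codon 6 CCA (Pro): third position 4-fold.
Codon 7 CAC (His): third position 2-fold.
Four-fold degenerate third positions: 3.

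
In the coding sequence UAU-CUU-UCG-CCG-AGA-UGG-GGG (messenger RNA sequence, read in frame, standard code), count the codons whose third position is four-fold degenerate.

4

Codon 1 UAU (Tyr): third position 2-fold.
Codon 2 CUU (Leu): third position 4-fold.
Codon 3 UCG (Ser): third position 4-fold.
Codon 4 CCG (Pro): third position 4-fold.
Codon 5 AGA (Arg): third position 2-fold.
Codon 6 UGG (Trp): third position 1-fold.
Codon 7 GGG (Gly): third position 4-fold.
Four-fold degenerate third positions: 4.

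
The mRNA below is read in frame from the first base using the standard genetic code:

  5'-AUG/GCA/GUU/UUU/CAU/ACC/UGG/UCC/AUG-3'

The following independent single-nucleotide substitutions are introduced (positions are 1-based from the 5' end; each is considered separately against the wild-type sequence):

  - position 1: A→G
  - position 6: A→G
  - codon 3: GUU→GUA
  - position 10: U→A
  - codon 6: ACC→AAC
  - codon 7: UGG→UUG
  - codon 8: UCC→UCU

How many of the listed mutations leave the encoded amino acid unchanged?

3

Codon 1: AUG (Met) → GUG (Val) — missense.
Codon 2: GCA (Ala) → GCG (Ala) — synonymous.
Codon 3: GUU (Val) → GUA (Val) — synonymous.
Codon 4: UUU (Phe) → AUU (Ile) — missense.
Codon 6: ACC (Thr) → AAC (Asn) — missense.
Codon 7: UGG (Trp) → UUG (Leu) — missense.
Codon 8: UCC (Ser) → UCU (Ser) — synonymous.
Synonymous: 3 of 7.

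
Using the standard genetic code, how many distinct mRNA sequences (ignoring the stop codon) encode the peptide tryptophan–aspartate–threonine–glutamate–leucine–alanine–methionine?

Trp: 1 codon.
Asp: 2 codons.
Thr: 4 codons.
Glu: 2 codons.
Leu: 6 codons.
Ala: 4 codons.
Met: 1 codon.
1 × 2 × 4 × 2 × 6 × 4 × 1 = 384.

384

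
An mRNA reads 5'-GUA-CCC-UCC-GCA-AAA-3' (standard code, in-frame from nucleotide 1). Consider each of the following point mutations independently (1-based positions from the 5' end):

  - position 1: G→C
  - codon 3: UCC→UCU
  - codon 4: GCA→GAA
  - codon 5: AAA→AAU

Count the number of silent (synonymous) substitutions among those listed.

1

Codon 1: GUA (Val) → CUA (Leu) — missense.
Codon 3: UCC (Ser) → UCU (Ser) — synonymous.
Codon 4: GCA (Ala) → GAA (Glu) — missense.
Codon 5: AAA (Lys) → AAU (Asn) — missense.
Synonymous: 1 of 4.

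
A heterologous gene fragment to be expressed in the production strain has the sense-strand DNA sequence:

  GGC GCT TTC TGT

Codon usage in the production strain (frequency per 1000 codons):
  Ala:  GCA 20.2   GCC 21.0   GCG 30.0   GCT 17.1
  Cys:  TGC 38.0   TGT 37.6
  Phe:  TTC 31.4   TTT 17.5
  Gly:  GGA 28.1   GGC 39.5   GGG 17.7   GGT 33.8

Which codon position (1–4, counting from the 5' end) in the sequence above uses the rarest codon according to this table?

Codon 1 GGC (Gly): 39.5 per 1000.
Codon 2 GCT (Ala): 17.1 per 1000.
Codon 3 TTC (Phe): 31.4 per 1000.
Codon 4 TGT (Cys): 37.6 per 1000.
Lowest frequency is 17.1 at codon 2.

2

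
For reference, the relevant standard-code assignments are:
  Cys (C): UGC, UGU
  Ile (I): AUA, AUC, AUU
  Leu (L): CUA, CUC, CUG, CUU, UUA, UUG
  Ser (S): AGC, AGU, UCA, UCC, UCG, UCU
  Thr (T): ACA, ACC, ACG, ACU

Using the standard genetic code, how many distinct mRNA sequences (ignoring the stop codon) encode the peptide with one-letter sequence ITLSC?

864

Ile: 3 codons.
Thr: 4 codons.
Leu: 6 codons.
Ser: 6 codons.
Cys: 2 codons.
3 × 4 × 6 × 6 × 2 = 864.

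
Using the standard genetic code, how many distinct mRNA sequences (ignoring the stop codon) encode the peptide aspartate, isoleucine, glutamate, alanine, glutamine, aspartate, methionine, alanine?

Asp: 2 codons.
Ile: 3 codons.
Glu: 2 codons.
Ala: 4 codons.
Gln: 2 codons.
Asp: 2 codons.
Met: 1 codon.
Ala: 4 codons.
2 × 3 × 2 × 4 × 2 × 2 × 1 × 4 = 768.

768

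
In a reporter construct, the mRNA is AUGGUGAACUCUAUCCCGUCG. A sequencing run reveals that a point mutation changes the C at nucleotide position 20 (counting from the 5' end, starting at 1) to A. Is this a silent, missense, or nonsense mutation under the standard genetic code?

Position 20 falls in codon 7: UCG → Ser.
After the substitution the codon is UAG → Stop.
The new codon is a stop codon, so this is a nonsense mutation.

nonsense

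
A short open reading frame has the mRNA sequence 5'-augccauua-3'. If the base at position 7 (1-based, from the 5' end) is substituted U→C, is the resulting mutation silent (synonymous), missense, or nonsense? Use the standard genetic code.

Position 7 falls in codon 3: UUA → Leu.
After the substitution the codon is CUA → Leu.
Both encode Leu, so the change is synonymous.

silent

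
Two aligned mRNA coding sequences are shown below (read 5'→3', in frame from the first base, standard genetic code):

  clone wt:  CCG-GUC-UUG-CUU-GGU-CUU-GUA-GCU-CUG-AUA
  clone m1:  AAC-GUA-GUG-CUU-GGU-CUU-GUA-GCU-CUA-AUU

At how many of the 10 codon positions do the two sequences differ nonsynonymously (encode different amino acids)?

2

Codon 1: CCG Pro / AAC Asn — nonsynonymous.
Codon 2: GUC Val / GUA Val — synonymous.
Codon 3: UUG Leu / GUG Val — nonsynonymous.
Codon 4: CUU Leu / CUU Leu — identical.
Codon 5: GGU Gly / GGU Gly — identical.
Codon 6: CUU Leu / CUU Leu — identical.
Codon 7: GUA Val / GUA Val — identical.
Codon 8: GCU Ala / GCU Ala — identical.
Codon 9: CUG Leu / CUA Leu — synonymous.
Codon 10: AUA Ile / AUU Ile — synonymous.
Nonsynonymous differences: 2.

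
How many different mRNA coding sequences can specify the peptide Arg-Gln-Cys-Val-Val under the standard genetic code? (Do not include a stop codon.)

Arg: 6 codons.
Gln: 2 codons.
Cys: 2 codons.
Val: 4 codons.
Val: 4 codons.
6 × 2 × 2 × 4 × 4 = 384.

384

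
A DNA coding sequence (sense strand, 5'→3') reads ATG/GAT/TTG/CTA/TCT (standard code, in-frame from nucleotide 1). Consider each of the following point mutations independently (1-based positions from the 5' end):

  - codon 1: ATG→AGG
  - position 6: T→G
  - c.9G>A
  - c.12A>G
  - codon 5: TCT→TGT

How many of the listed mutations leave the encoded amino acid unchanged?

Codon 1: ATG (Met) → AGG (Arg) — missense.
Codon 2: GAT (Asp) → GAG (Glu) — missense.
Codon 3: TTG (Leu) → TTA (Leu) — synonymous.
Codon 4: CTA (Leu) → CTG (Leu) — synonymous.
Codon 5: TCT (Ser) → TGT (Cys) — missense.
Synonymous: 2 of 5.

2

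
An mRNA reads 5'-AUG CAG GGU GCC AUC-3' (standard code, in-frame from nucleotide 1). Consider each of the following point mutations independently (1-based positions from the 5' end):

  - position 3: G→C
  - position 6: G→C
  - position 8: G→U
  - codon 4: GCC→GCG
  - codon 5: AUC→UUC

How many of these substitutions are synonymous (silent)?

Codon 1: AUG (Met) → AUC (Ile) — missense.
Codon 2: CAG (Gln) → CAC (His) — missense.
Codon 3: GGU (Gly) → GUU (Val) — missense.
Codon 4: GCC (Ala) → GCG (Ala) — synonymous.
Codon 5: AUC (Ile) → UUC (Phe) — missense.
Synonymous: 1 of 5.

1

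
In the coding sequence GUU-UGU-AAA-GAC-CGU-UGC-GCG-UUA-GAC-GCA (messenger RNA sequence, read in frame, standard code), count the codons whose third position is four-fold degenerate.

4

Codon 1 GUU (Val): third position 4-fold.
Codon 2 UGU (Cys): third position 2-fold.
Codon 3 AAA (Lys): third position 2-fold.
Codon 4 GAC (Asp): third position 2-fold.
Codon 5 CGU (Arg): third position 4-fold.
Codon 6 UGC (Cys): third position 2-fold.
Codon 7 GCG (Ala): third position 4-fold.
Codon 8 UUA (Leu): third position 2-fold.
Codon 9 GAC (Asp): third position 2-fold.
Codon 10 GCA (Ala): third position 4-fold.
Four-fold degenerate third positions: 4.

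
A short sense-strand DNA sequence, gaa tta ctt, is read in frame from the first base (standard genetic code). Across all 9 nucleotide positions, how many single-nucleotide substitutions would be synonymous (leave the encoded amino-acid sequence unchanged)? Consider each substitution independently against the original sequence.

6

Codon 1 (GAA, Glu): 1 synonymous substitution.
Codon 2 (TTA, Leu): 2 synonymous substitutions.
Codon 3 (CTT, Leu): 3 synonymous substitutions.
Total: 1 + 2 + 3 = 6.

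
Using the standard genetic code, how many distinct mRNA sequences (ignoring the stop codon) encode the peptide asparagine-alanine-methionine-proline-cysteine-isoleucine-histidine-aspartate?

Asn: 2 codons.
Ala: 4 codons.
Met: 1 codon.
Pro: 4 codons.
Cys: 2 codons.
Ile: 3 codons.
His: 2 codons.
Asp: 2 codons.
2 × 4 × 1 × 4 × 2 × 3 × 2 × 2 = 768.

768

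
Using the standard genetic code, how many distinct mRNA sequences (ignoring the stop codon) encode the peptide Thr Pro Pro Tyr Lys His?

512

Thr: 4 codons.
Pro: 4 codons.
Pro: 4 codons.
Tyr: 2 codons.
Lys: 2 codons.
His: 2 codons.
4 × 4 × 4 × 2 × 2 × 2 = 512.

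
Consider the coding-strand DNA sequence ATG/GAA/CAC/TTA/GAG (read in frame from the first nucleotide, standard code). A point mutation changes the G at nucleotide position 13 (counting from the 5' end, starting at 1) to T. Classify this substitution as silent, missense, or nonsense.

nonsense

Position 13 falls in codon 5: GAG → Glu.
After the substitution the codon is TAG → Stop.
The new codon is a stop codon, so this is a nonsense mutation.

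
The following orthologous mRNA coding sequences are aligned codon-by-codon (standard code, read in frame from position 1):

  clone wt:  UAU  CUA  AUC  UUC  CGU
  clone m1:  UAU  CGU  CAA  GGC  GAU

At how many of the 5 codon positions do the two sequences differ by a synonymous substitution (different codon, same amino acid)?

0

Codon 1: UAU Tyr / UAU Tyr — identical.
Codon 2: CUA Leu / CGU Arg — nonsynonymous.
Codon 3: AUC Ile / CAA Gln — nonsynonymous.
Codon 4: UUC Phe / GGC Gly — nonsynonymous.
Codon 5: CGU Arg / GAU Asp — nonsynonymous.
Synonymous differences: 0.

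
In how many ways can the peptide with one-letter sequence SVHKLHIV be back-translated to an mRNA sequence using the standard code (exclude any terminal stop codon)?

Ser: 6 codons.
Val: 4 codons.
His: 2 codons.
Lys: 2 codons.
Leu: 6 codons.
His: 2 codons.
Ile: 3 codons.
Val: 4 codons.
6 × 4 × 2 × 2 × 6 × 2 × 3 × 4 = 13824.

13824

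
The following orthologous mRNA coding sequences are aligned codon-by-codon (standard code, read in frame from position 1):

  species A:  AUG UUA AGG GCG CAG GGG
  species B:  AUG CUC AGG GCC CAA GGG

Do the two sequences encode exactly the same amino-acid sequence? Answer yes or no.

Codon 1: AUG Met / AUG Met — identical.
Codon 2: UUA Leu / CUC Leu — synonymous.
Codon 3: AGG Arg / AGG Arg — identical.
Codon 4: GCG Ala / GCC Ala — synonymous.
Codon 5: CAG Gln / CAA Gln — synonymous.
Codon 6: GGG Gly / GGG Gly — identical.
Nonsynonymous differences: 0 → same protein.

yes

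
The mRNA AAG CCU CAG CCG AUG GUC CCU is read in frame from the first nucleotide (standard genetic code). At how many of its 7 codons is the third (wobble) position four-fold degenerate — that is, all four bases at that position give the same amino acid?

4

Codon 1 AAG (Lys): third position 2-fold.
Codon 2 CCU (Pro): third position 4-fold.
Codon 3 CAG (Gln): third position 2-fold.
Codon 4 CCG (Pro): third position 4-fold.
Codon 5 AUG (Met): third position 1-fold.
Codon 6 GUC (Val): third position 4-fold.
Codon 7 CCU (Pro): third position 4-fold.
Four-fold degenerate third positions: 4.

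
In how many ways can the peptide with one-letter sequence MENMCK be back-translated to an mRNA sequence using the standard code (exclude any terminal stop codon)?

16

Met: 1 codon.
Glu: 2 codons.
Asn: 2 codons.
Met: 1 codon.
Cys: 2 codons.
Lys: 2 codons.
1 × 2 × 2 × 1 × 2 × 2 = 16.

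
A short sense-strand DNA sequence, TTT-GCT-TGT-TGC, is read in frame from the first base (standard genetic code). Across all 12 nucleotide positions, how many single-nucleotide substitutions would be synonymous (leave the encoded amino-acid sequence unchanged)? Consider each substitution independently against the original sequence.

6

Codon 1 (TTT, Phe): 1 synonymous substitution.
Codon 2 (GCT, Ala): 3 synonymous substitutions.
Codon 3 (TGT, Cys): 1 synonymous substitution.
Codon 4 (TGC, Cys): 1 synonymous substitution.
Total: 1 + 3 + 1 + 1 = 6.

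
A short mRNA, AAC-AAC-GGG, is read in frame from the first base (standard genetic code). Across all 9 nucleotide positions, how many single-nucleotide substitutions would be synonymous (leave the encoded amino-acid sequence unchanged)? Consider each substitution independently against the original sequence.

5

Codon 1 (AAC, Asn): 1 synonymous substitution.
Codon 2 (AAC, Asn): 1 synonymous substitution.
Codon 3 (GGG, Gly): 3 synonymous substitutions.
Total: 1 + 1 + 3 = 5.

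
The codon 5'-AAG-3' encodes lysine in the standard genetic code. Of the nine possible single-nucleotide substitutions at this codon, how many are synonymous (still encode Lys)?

1

Position 1: none → 0 synonymous.
Position 2: none → 0 synonymous.
Position 3: AAA → 1 synonymous.
Total: 0 + 0 + 1 = 1.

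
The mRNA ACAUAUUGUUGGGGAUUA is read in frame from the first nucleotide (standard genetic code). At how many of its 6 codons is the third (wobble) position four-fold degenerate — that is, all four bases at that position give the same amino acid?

Codon 1 ACA (Thr): third position 4-fold.
Codon 2 UAU (Tyr): third position 2-fold.
Codon 3 UGU (Cys): third position 2-fold.
Codon 4 UGG (Trp): third position 1-fold.
Codon 5 GGA (Gly): third position 4-fold.
Codon 6 UUA (Leu): third position 2-fold.
Four-fold degenerate third positions: 2.

2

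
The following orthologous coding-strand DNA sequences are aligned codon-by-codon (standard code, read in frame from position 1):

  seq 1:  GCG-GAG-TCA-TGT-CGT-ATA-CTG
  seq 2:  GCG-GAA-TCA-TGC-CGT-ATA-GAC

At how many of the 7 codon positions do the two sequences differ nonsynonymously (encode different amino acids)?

1

Codon 1: GCG Ala / GCG Ala — identical.
Codon 2: GAG Glu / GAA Glu — synonymous.
Codon 3: TCA Ser / TCA Ser — identical.
Codon 4: TGT Cys / TGC Cys — synonymous.
Codon 5: CGT Arg / CGT Arg — identical.
Codon 6: ATA Ile / ATA Ile — identical.
Codon 7: CTG Leu / GAC Asp — nonsynonymous.
Nonsynonymous differences: 1.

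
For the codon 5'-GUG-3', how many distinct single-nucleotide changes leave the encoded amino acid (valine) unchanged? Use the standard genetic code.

3

Position 1: none → 0 synonymous.
Position 2: none → 0 synonymous.
Position 3: GUU, GUC, GUA → 3 synonymous.
Total: 0 + 0 + 3 = 3.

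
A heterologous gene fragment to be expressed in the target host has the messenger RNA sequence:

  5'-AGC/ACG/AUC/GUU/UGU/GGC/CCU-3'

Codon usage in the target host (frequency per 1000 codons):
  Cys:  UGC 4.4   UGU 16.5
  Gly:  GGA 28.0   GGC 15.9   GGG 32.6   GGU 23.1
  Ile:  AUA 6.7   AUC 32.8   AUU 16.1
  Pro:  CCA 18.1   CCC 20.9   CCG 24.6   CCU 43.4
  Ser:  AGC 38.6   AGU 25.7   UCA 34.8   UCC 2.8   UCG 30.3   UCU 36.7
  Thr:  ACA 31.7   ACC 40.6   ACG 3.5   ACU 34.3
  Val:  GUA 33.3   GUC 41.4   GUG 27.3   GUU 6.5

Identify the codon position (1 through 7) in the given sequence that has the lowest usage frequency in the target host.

2

Codon 1 AGC (Ser): 38.6 per 1000.
Codon 2 ACG (Thr): 3.5 per 1000.
Codon 3 AUC (Ile): 32.8 per 1000.
Codon 4 GUU (Val): 6.5 per 1000.
Codon 5 UGU (Cys): 16.5 per 1000.
Codon 6 GGC (Gly): 15.9 per 1000.
Codon 7 CCU (Pro): 43.4 per 1000.
Lowest frequency is 3.5 at codon 2.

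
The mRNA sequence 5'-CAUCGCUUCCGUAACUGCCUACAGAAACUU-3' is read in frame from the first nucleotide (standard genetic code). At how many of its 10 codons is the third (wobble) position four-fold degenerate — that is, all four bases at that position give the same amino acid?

4

Codon 1 CAU (His): third position 2-fold.
Codon 2 CGC (Arg): third position 4-fold.
Codon 3 UUC (Phe): third position 2-fold.
Codon 4 CGU (Arg): third position 4-fold.
Codon 5 AAC (Asn): third position 2-fold.
Codon 6 UGC (Cys): third position 2-fold.
Codon 7 CUA (Leu): third position 4-fold.
Codon 8 CAG (Gln): third position 2-fold.
Codon 9 AAA (Lys): third position 2-fold.
Codon 10 CUU (Leu): third position 4-fold.
Four-fold degenerate third positions: 4.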